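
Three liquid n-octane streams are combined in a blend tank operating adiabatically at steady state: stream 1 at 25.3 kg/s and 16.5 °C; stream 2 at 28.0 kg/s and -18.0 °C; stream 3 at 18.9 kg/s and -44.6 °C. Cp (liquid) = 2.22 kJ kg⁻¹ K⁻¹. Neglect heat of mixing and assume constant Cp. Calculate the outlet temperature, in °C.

No heat crosses the boundary, so H_out = H_in.
T_out = Σ ṁᵢCp,ᵢTᵢ / Σ ṁᵢCp,ᵢ
      = -2063.5 / 160.28 = -12.874 °C

T_out = -12.9 °C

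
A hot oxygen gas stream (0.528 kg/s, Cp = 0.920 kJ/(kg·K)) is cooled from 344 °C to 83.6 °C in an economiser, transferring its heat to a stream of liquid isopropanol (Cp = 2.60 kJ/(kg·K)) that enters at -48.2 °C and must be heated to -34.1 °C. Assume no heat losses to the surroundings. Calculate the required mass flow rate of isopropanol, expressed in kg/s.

Heat released by hot stream: Q = 0.528 × 0.920 × (344 − 83.6) = 126.49 kJ/s
Energy balance on cold side (adiabatic exchanger): Q = ṁ_c·Cp_c·(T_c,out − T_c,in)
ṁ_c = 126.49 / [2.60 × (-34.1 − -48.2)] = 3.4504 kg/s

ṁ_c = 3.45 kg/s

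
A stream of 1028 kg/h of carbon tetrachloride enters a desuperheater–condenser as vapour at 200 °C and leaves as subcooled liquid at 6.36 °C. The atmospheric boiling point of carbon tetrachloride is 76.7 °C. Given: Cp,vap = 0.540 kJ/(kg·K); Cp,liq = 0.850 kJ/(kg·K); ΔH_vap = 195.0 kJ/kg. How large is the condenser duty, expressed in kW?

vapour 200→76.7 °C: -66.582 kJ/kg
condensation at 76.7 °C: -195 kJ/kg
liquid 76.7→6.36 °C: -59.789 kJ/kg
Δh = -66.582 + -195 + -59.789 = -321.37 kJ/kg
Q = ṁ·Δh = 1028 kg/h × -321.37 kJ/kg = -330370 kJ/h
|Q| = 91.769 kW

Q_c = 91.8 kW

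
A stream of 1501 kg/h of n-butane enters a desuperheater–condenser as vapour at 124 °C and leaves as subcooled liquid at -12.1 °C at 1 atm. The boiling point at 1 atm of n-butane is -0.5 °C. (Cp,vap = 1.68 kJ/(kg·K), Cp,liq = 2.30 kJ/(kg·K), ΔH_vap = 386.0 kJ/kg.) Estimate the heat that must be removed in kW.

vapour 124→-0.5 °C: -209.16 kJ/kg
condensation at -0.5 °C: -386 kJ/kg
liquid -0.5→-12.1 °C: -26.68 kJ/kg
Δh = -209.16 + -386 + -26.68 = -621.84 kJ/kg
Q = ṁ·Δh = 1501 kg/h × -621.84 kJ/kg = -933380 kJ/h
|Q| = 259.27 kW

Q_c = 259 kW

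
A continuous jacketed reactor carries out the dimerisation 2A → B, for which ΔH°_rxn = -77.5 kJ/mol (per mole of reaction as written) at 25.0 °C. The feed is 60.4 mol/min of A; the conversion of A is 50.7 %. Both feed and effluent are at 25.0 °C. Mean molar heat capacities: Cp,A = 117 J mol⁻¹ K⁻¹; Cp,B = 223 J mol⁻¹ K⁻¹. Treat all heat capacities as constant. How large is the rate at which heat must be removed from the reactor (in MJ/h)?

Extent of reaction ξ = 0.507 × 60.4 / 2 = 15.311 mol/min
Reaction term: ξ·ΔH°_rxn = 15.311 × -77.5 = -1186.6 kJ/min
Q = ΔH = -1186.6 kJ/min = -19.777 kW
Heat removed = 71.198 MJ/h

Q_out = 71.2 MJ/h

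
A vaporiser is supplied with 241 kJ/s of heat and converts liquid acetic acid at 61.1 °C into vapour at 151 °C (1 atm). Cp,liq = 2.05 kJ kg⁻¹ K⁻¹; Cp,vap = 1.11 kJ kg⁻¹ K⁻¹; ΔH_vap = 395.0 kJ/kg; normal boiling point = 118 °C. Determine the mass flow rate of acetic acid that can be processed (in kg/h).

Δh = 2.05×(118−61.1) + 395.0 + 1.11×(151−118) = 548.27 kJ/kg
Q = 241 kJ/s = 241 kJ/s = 867600 kJ/h
ṁ = Q/Δh = 867600 / 548.27 = 1582.4 kg/h

ṁ = 1580 kg/h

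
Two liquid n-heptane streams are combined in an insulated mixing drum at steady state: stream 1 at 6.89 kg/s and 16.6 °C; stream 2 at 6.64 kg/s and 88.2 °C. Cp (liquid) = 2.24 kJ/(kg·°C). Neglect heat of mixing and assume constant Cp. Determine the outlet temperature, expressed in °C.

No heat crosses the boundary, so H_out = H_in.
Σ ṁᵢCp,ᵢTᵢ = 6.89×2.24×16.6 + 6.64×2.24×88.2 = 1568
Σ ṁᵢCp,ᵢ = 6.89×2.24 + 6.64×2.24 = 30.307
T_out = 1568 / 30.307 = 51.739 °C

T_out = 51.7 °C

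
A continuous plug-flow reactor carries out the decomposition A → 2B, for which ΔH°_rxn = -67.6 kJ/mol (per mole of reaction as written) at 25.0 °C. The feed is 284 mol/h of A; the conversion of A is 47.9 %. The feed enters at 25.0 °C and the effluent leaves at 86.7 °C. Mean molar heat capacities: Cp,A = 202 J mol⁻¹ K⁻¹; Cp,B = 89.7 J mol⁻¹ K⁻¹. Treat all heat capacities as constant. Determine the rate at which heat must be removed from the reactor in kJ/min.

Extent of reaction ξ = 0.479 × 284 = 136.04 mol/h
Reaction term: ξ·ΔH°_rxn = 136.04 × -67.6 = -9196 kJ/h
Sensible, feed 25.0→25 °C: 0 kJ/h
Outlet flows (mol/h): A 147.96, B 272.07
Sensible, products 25→86.7 °C: 3349.9 kJ/h
Q = ΔH = -5846.1 kJ/h = -1.6239 kW
Heat removed = 97.435 kJ/min

Q_out = 97.4 kJ/min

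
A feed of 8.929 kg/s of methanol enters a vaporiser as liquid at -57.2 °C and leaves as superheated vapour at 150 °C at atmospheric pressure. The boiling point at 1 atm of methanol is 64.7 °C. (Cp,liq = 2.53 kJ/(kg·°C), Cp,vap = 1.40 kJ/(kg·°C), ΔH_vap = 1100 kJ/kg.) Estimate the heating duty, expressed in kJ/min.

liquid -57.2→64.7 °C: 308.41 kJ/kg
vaporisation at 64.7 °C: 1100 kJ/kg
vapour 64.7→150 °C: 119.42 kJ/kg
Δh = 308.41 + 1100 + 119.42 = 1527.8 kJ/kg
Q = ṁ·Δh = 8.929 kg/s × 1527.8 kJ/kg = 13642 kJ/s
|Q| = 13642 kW = 818520 kJ/min

Q = 819000 kJ/min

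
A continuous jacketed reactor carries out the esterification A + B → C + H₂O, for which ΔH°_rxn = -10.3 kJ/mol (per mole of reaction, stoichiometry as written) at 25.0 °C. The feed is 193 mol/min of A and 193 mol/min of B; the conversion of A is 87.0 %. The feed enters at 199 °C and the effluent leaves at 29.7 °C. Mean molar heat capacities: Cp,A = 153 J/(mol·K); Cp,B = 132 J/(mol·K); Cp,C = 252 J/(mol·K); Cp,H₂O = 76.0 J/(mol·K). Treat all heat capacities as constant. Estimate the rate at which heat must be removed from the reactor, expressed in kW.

Q_out = 183 kW

Extent of reaction ξ = 0.870 × 193 = 167.91 mol/min
Reaction term: ξ·ΔH°_rxn = 167.91 × -10.3 = -1729.5 kJ/min
Sensible, feed 199→25 °C: -9570.9 kJ/min
Outlet flows (mol/min): A 25.09, B 25.09, C 167.91, H₂O 167.91
Sensible, products 25→29.7 °C: 292.46 kJ/min
Q = ΔH = -11008 kJ/min = -183.46 kW
Heat removed = 183.46 kW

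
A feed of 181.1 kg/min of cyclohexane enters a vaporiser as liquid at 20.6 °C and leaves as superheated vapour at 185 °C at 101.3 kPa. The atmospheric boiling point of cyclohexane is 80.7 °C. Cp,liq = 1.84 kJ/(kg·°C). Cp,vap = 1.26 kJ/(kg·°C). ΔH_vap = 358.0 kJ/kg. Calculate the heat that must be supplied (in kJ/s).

Q = 1810 kJ/s

liquid 20.6→80.7 °C: 110.58 kJ/kg
vaporisation at 80.7 °C: 358 kJ/kg
vapour 80.7→185 °C: 131.42 kJ/kg
Δh = 110.58 + 358 + 131.42 = 600 kJ/kg
Q = ṁ·Δh = 181.1 kg/min × 600 kJ/kg = 108660 kJ/min
|Q| = 1811 kW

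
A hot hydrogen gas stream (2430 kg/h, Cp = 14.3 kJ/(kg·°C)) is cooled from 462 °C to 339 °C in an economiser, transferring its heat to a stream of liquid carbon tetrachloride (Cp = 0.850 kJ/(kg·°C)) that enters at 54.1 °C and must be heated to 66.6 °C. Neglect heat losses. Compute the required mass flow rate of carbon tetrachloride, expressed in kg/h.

ṁ_c = 402000 kg/h

Heat released by hot stream: Q = 2430 × 14.3 × (462 − 339) = 4.2741e+06 kJ/h
Energy balance on cold side (adiabatic exchanger): Q = ṁ_c·Cp_c·(T_c,out − T_c,in)
ṁ_c = 4.2741e+06 / [0.850 × (66.6 − 54.1)] = 402270 kg/h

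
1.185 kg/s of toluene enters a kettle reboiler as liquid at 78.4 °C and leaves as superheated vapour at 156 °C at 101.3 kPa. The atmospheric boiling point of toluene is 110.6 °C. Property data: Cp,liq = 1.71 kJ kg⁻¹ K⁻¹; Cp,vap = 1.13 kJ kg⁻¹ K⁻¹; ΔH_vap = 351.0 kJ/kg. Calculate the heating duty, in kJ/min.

Q = 32500 kJ/min

liquid 78.4→110.6 °C: 55.062 kJ/kg
vaporisation at 110.6 °C: 351 kJ/kg
vapour 110.6→156 °C: 51.302 kJ/kg
Δh = 55.062 + 351 + 51.302 = 457.36 kJ/kg
Q = ṁ·Δh = 1.185 kg/s × 457.36 kJ/kg = 541.98 kJ/s
|Q| = 541.98 kW = 32519 kJ/min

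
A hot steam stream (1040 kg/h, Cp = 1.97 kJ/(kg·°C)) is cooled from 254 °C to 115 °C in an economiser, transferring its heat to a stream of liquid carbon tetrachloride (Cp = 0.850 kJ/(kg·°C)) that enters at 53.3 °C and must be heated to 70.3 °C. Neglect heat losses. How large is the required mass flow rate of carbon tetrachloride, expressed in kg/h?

Heat released by hot stream: Q = 1040 × 1.97 × (254 − 115) = 284780 kJ/h
Energy balance on cold side (adiabatic exchanger): Q = ṁ_c·Cp_c·(T_c,out − T_c,in)
ṁ_c = 284780 / [0.850 × (70.3 − 53.3)] = 19708 kg/h

ṁ_c = 19700 kg/h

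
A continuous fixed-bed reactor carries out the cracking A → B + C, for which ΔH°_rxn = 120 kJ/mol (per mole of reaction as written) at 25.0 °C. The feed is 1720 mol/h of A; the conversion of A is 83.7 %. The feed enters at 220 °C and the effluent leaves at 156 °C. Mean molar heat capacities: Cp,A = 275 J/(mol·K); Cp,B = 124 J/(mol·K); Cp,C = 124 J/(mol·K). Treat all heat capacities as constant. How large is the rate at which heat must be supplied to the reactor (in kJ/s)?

Q_in = 38.2 kJ/s

Extent of reaction ξ = 0.837 × 1720 = 1439.6 mol/h
Reaction term: ξ·ΔH°_rxn = 1439.6 × 120 = 172760 kJ/h
Sensible, feed 220→25 °C: -92235 kJ/h
Outlet flows (mol/h): A 280.36, B 1439.6, C 1439.6
Sensible, products 25→156 °C: 56871 kJ/h
Q = ΔH = 137390 kJ/h = 38.165 kW
Heat supplied = 38.165 kJ/s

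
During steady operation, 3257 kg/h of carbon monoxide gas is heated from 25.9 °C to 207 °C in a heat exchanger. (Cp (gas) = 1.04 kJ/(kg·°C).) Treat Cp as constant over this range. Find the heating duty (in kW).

Q = 170 kW

Q = ṁ·Cp·ΔT = 3257 × 1.04 × (207 − 25.9) = 613440 kJ/h
Converting: 613440 / 3600 s = 170.4 kW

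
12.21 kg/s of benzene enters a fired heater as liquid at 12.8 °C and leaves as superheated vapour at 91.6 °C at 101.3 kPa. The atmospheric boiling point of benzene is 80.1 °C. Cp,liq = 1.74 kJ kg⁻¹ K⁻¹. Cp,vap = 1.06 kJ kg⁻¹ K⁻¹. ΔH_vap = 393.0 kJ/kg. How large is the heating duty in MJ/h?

Q = 23000 MJ/h

liquid 12.8→80.1 °C: 117.1 kJ/kg
vaporisation at 80.1 °C: 393 kJ/kg
vapour 80.1→91.6 °C: 12.19 kJ/kg
Δh = 117.1 + 393 + 12.19 = 522.29 kJ/kg
Q = ṁ·Δh = 12.21 kg/s × 522.29 kJ/kg = 6377.2 kJ/s
|Q| = 6377.2 kW = 22958 MJ/h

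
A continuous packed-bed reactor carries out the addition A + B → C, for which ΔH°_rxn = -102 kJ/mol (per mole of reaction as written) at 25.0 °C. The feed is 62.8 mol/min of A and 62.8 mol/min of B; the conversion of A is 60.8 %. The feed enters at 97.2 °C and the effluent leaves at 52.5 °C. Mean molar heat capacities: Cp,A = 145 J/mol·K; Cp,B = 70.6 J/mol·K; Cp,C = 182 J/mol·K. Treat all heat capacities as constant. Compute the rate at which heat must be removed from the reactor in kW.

Q_out = 75.6 kW

Extent of reaction ξ = 0.608 × 62.8 = 38.182 mol/min
Reaction term: ξ·ΔH°_rxn = 38.182 × -102 = -3894.6 kJ/min
Sensible, feed 97.2→25 °C: -977.56 kJ/min
Outlet flows (mol/min): A 24.618, B 24.618, C 38.182
Sensible, products 25→52.5 °C: 337.06 kJ/min
Q = ΔH = -4535.1 kJ/min = -75.585 kW
Heat removed = 75.585 kW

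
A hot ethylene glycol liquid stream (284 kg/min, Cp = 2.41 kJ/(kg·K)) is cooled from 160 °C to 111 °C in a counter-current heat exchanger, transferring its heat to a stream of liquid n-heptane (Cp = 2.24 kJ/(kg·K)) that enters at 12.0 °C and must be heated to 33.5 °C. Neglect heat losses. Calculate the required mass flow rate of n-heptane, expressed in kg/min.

ṁ_c = 696 kg/min

Heat released by hot stream: Q = 284 × 2.41 × (160 − 111) = 33538 kJ/min
Energy balance on cold side (adiabatic exchanger): Q = ṁ_c·Cp_c·(T_c,out − T_c,in)
ṁ_c = 33538 / [2.24 × (33.5 − 12.0)] = 696.38 kg/min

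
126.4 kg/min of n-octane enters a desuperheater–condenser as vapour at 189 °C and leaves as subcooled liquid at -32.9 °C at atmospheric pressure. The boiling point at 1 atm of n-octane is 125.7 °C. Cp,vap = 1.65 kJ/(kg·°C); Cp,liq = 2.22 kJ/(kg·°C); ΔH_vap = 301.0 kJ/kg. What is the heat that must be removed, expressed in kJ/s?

vapour 189→125.7 °C: -104.44 kJ/kg
condensation at 125.7 °C: -301 kJ/kg
liquid 125.7→-32.9 °C: -352.09 kJ/kg
Δh = -104.44 + -301 + -352.09 = -757.54 kJ/kg
Q = ṁ·Δh = 126.4 kg/min × -757.54 kJ/kg = -95753 kJ/min
|Q| = 1595.9 kW

Q_c = 1600 kJ/s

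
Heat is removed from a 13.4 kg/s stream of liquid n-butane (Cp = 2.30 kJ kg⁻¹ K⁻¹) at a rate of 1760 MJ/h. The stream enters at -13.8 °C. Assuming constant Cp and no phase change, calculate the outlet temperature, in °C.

Q = 1760 MJ/h = 488.89 kJ/s
ΔT = Q/(ṁ·Cp) = 488.89/(13.4×2.30) = 15.863 K
T_out = -13.8 − 15.863 = -29.663 °C

T_out = -29.7 °C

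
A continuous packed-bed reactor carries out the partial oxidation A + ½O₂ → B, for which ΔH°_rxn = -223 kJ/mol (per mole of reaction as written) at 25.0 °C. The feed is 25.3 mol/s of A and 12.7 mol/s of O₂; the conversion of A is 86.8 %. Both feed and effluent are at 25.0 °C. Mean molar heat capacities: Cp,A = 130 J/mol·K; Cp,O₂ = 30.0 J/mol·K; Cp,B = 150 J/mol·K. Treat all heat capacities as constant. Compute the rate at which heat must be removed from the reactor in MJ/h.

Q_out = 17600 MJ/h

Extent of reaction ξ = 0.868 × 25.3 = 21.96 mol/s
Reaction term: ξ·ΔH°_rxn = 21.96 × -223 = -4897.2 kJ/s
Q = ΔH = -4897.2 kJ/s = -4897.2 kW
Heat removed = 17630 MJ/h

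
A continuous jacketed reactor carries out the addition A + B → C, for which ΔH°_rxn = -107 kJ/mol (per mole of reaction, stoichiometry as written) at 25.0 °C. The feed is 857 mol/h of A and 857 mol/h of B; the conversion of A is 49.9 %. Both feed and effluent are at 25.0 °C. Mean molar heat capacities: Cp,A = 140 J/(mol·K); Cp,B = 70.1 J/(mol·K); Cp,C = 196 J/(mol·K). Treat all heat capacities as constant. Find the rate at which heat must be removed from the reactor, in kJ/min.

Q_out = 763 kJ/min

Extent of reaction ξ = 0.499 × 857 = 427.64 mol/h
Reaction term: ξ·ΔH°_rxn = 427.64 × -107 = -45758 kJ/h
Q = ΔH = -45758 kJ/h = -12.711 kW
Heat removed = 762.63 kJ/min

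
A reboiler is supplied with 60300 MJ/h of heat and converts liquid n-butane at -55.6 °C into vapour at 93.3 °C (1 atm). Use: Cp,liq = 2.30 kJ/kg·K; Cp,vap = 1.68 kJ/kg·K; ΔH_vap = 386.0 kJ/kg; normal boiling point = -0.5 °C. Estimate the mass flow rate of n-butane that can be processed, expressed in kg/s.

ṁ = 25.0 kg/s

Δh = 2.30×(-0.5−-55.6) + 386.0 + 1.68×(93.3−-0.5) = 670.31 kJ/kg
Q = 60300 MJ/h = 16750 kJ/s = 16750 kJ/s
ṁ = Q/Δh = 16750 / 670.31 = 24.988 kg/s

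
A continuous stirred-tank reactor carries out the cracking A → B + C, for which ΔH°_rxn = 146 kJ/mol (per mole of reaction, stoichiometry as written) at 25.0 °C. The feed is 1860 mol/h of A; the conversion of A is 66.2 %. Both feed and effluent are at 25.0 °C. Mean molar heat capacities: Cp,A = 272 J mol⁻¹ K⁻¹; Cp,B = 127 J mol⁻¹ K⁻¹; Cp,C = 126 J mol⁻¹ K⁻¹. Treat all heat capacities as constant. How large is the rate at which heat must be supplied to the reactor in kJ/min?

Q_in = 3000 kJ/min

Extent of reaction ξ = 0.662 × 1860 = 1231.3 mol/h
Reaction term: ξ·ΔH°_rxn = 1231.3 × 146 = 179770 kJ/h
Q = ΔH = 179770 kJ/h = 49.937 kW
Heat supplied = 2996.2 kJ/min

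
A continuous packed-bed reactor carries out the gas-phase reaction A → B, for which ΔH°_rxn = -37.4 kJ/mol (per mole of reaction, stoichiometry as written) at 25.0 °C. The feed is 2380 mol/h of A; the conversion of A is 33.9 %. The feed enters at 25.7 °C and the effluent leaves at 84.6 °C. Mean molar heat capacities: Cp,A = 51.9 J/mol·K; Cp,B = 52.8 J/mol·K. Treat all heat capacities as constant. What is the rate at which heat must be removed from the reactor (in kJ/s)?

Extent of reaction ξ = 0.339 × 2380 = 806.82 mol/h
Reaction term: ξ·ΔH°_rxn = 806.82 × -37.4 = -30175 kJ/h
Sensible, feed 25.7→25 °C: -86.465 kJ/h
Outlet flows (mol/h): A 1573.2, B 806.82
Sensible, products 25→84.6 °C: 7405.2 kJ/h
Q = ΔH = -22856 kJ/h = -6.349 kW
Heat removed = 6.349 kJ/s

Q_out = 6.35 kJ/s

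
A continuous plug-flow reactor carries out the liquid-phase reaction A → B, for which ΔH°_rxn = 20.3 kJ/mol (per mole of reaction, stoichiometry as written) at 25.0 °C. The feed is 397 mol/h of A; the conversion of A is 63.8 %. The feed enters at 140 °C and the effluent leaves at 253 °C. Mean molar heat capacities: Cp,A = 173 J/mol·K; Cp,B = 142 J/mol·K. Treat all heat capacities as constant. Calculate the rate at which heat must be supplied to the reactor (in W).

Extent of reaction ξ = 0.638 × 397 = 253.29 mol/h
Reaction term: ξ·ΔH°_rxn = 253.29 × 20.3 = 5141.7 kJ/h
Sensible, feed 140→25 °C: -7898.3 kJ/h
Outlet flows (mol/h): A 143.71, B 253.29
Sensible, products 25→253 °C: 13869 kJ/h
Q = ΔH = 11112 kJ/h = 3.0868 kW
Heat supplied = 3086.8 W

Q_in = 3090 W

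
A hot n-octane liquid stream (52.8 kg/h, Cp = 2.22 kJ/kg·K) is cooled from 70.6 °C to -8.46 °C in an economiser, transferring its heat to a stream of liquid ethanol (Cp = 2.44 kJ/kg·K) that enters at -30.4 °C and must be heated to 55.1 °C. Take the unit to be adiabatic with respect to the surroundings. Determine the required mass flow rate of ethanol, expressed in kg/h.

ṁ_c = 44.4 kg/h

Heat released by hot stream: Q = 52.8 × 2.22 × (70.6 − -8.46) = 9267.1 kJ/h
Energy balance on cold side (adiabatic exchanger): Q = ṁ_c·Cp_c·(T_c,out − T_c,in)
ṁ_c = 9267.1 / [2.44 × (55.1 − -30.4)] = 44.421 kg/h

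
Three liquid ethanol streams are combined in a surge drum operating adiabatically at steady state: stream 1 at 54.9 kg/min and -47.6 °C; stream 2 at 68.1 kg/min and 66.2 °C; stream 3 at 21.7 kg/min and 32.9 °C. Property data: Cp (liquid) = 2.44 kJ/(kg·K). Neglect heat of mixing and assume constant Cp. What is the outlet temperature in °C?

Energy balance with Q = 0: Σ ṁᵢCp,ᵢ(T_out − Tᵢ) = 0
Σ ṁᵢCp,ᵢTᵢ = 54.9×2.44×-47.6 + 68.1×2.44×66.2 + 21.7×2.44×32.9 = 6365.7
Σ ṁᵢCp,ᵢ = 54.9×2.44 + 68.1×2.44 + 21.7×2.44 = 353.07
T_out = 6365.7 / 353.07 = 18.03 °C

T_out = 18.0 °C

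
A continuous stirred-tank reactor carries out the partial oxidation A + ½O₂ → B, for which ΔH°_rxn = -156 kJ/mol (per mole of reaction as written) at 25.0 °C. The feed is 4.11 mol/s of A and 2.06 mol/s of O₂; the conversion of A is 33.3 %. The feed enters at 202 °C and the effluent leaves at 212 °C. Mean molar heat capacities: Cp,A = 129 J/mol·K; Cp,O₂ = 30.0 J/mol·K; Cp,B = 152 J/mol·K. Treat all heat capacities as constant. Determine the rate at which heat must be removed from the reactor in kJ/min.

Q_out = 12300 kJ/min

Extent of reaction ξ = 0.333 × 4.11 = 1.3686 mol/s
Reaction term: ξ·ΔH°_rxn = 1.3686 × -156 = -213.51 kJ/s
Sensible, feed 202→25 °C: -104.78 kJ/s
Outlet flows (mol/s): A 2.7414, O₂ 1.3757, B 1.3686
Sensible, products 25→212 °C: 112.75 kJ/s
Q = ΔH = -205.54 kJ/s = -205.54 kW
Heat removed = 12332 kJ/min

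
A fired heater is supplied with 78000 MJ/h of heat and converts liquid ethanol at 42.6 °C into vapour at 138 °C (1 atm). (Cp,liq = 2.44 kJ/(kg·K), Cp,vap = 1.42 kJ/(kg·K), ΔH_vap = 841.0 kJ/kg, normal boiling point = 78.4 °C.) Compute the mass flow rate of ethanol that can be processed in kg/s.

ṁ = 21.4 kg/s

Δh = 2.44×(78.4−42.6) + 841.0 + 1.42×(138−78.4) = 1013 kJ/kg
Q = 78000 MJ/h = 21667 kJ/s = 21667 kJ/s
ṁ = Q/Δh = 21667 / 1013 = 21.389 kg/s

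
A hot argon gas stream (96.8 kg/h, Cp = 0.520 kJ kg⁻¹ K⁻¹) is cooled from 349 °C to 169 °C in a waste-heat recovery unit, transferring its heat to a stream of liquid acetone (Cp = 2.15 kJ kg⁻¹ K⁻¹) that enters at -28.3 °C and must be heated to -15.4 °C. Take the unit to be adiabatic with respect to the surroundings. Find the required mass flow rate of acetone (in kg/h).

ṁ_c = 327 kg/h

Heat released by hot stream: Q = 96.8 × 0.520 × (349 − 169) = 9060.5 kJ/h
Energy balance on cold side (adiabatic exchanger): Q = ṁ_c·Cp_c·(T_c,out − T_c,in)
ṁ_c = 9060.5 / [2.15 × (-15.4 − -28.3)] = 326.68 kg/h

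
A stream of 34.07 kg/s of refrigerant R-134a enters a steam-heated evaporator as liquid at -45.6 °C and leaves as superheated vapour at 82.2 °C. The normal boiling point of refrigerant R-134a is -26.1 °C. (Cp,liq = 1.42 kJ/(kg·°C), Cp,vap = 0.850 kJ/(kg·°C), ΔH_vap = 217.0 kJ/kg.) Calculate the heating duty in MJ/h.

liquid -45.6→-26.1 °C: 27.69 kJ/kg
vaporisation at -26.1 °C: 217 kJ/kg
vapour -26.1→82.2 °C: 92.055 kJ/kg
Δh = 27.69 + 217 + 92.055 = 336.75 kJ/kg
Q = ṁ·Δh = 34.07 kg/s × 336.75 kJ/kg = 11473 kJ/s
|Q| = 11473 kW = 41302 MJ/h

Q = 41300 MJ/h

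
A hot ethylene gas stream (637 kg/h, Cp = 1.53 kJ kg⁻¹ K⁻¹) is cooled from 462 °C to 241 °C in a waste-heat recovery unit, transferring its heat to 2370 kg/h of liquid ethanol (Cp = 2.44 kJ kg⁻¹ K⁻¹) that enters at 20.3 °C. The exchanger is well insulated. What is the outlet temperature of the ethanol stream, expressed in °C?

T_c,out = 57.5 °C

Heat released by hot stream: Q = 637 × 1.53 × (462 − 241) = 215390 kJ/h
Energy balance on cold side (adiabatic exchanger): Q = ṁ_c·Cp_c·(T_c,out − T_c,in)
T_c,out = 20.3 + 215390/(2370 × 2.44) = 57.546 °C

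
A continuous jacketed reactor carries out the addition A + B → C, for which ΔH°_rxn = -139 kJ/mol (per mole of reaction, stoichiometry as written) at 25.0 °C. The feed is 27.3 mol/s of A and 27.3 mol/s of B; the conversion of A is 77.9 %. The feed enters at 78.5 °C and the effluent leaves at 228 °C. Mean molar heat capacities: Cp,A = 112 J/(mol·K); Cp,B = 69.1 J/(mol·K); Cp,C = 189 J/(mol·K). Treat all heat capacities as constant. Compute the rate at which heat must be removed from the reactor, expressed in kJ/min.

Q_out = 131000 kJ/min

Extent of reaction ξ = 0.779 × 27.3 = 21.267 mol/s
Reaction term: ξ·ΔH°_rxn = 21.267 × -139 = -2956.1 kJ/s
Sensible, feed 78.5→25 °C: -264.51 kJ/s
Outlet flows (mol/s): A 6.0333, B 6.0333, C 21.267
Sensible, products 25→228 °C: 1037.7 kJ/s
Q = ΔH = -2182.8 kJ/s = -2182.8 kW
Heat removed = 130970 kJ/min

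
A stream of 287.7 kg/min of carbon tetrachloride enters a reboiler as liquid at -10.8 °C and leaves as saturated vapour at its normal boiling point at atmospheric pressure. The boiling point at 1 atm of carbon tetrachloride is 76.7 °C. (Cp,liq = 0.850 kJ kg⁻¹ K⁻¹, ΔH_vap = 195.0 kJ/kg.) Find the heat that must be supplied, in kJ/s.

liquid -10.8→76.7 °C: 74.375 kJ/kg
vaporisation at 76.7 °C: 195 kJ/kg
Δh = 74.375 + 195 = 269.38 kJ/kg
Q = ṁ·Δh = 287.7 kg/min × 269.38 kJ/kg = 77499 kJ/min
|Q| = 1291.7 kW

Q = 1290 kJ/s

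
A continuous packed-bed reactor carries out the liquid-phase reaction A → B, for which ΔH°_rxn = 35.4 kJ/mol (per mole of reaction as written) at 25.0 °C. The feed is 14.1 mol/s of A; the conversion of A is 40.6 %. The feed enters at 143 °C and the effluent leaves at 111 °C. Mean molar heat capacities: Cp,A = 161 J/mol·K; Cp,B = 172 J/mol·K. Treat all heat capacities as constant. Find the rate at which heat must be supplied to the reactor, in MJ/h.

Extent of reaction ξ = 0.406 × 14.1 = 5.7246 mol/s
Reaction term: ξ·ΔH°_rxn = 5.7246 × 35.4 = 202.65 kJ/s
Sensible, feed 143→25 °C: -267.87 kJ/s
Outlet flows (mol/s): A 8.3754, B 5.7246
Sensible, products 25→111 °C: 200.64 kJ/s
Q = ΔH = 135.42 kJ/s = 135.42 kW
Heat supplied = 487.52 MJ/h

Q_in = 488 MJ/h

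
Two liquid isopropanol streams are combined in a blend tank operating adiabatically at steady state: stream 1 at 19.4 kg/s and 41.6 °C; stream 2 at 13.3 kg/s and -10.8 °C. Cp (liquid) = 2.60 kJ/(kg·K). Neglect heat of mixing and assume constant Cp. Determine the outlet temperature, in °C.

T_out = 20.3 °C

Energy balance with Q = 0: Σ ṁᵢCp,ᵢ(T_out − Tᵢ) = 0
Σ ṁᵢCp,ᵢTᵢ = 19.4×2.60×41.6 + 13.3×2.60×-10.8 = 1724.8
Σ ṁᵢCp,ᵢ = 19.4×2.60 + 13.3×2.60 = 85.02
T_out = 1724.8 / 85.02 = 20.287 °C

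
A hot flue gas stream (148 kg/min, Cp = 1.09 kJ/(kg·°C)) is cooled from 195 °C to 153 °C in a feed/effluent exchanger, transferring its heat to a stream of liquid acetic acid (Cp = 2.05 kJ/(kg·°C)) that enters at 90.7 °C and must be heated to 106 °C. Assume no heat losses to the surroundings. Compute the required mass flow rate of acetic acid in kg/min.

ṁ_c = 216 kg/min

Heat released by hot stream: Q = 148 × 1.09 × (195 − 153) = 6775.4 kJ/min
Energy balance on cold side (adiabatic exchanger): Q = ṁ_c·Cp_c·(T_c,out − T_c,in)
ṁ_c = 6775.4 / [2.05 × (106 − 90.7)] = 216.02 kg/min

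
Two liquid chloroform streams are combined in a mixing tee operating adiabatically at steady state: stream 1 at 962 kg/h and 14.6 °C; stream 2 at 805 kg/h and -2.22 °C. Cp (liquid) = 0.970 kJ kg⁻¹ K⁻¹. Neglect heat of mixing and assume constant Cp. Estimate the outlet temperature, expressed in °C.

No heat crosses the boundary, so H_out = H_in.
T_out = Σ ṁᵢCp,ᵢTᵢ / Σ ṁᵢCp,ᵢ
      = 11890 / 1714 = 6.9372 °C

T_out = 6.94 °C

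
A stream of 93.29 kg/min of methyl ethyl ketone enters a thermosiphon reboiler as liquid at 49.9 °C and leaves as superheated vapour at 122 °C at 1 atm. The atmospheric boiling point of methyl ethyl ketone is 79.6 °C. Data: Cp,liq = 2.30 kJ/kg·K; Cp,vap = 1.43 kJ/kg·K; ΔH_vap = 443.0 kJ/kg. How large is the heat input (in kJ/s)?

Q = 889 kJ/s

liquid 49.9→79.6 °C: 68.31 kJ/kg
vaporisation at 79.6 °C: 443 kJ/kg
vapour 79.6→122 °C: 60.632 kJ/kg
Δh = 68.31 + 443 + 60.632 = 571.94 kJ/kg
Q = ṁ·Δh = 93.29 kg/min × 571.94 kJ/kg = 53356 kJ/min
|Q| = 889.27 kW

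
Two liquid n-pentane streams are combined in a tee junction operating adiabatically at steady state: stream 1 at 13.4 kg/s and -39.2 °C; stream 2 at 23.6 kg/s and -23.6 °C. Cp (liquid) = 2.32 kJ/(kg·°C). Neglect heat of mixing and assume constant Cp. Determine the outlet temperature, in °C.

T_out = -29.2 °C

No heat crosses the boundary, so H_out = H_in.
T_out = Σ ṁᵢCp,ᵢTᵢ / Σ ṁᵢCp,ᵢ
      = -2510.8 / 85.84 = -29.25 °C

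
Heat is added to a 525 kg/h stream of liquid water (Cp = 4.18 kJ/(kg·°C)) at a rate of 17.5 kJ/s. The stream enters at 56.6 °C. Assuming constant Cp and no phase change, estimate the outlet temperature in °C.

Q = 17.5 kJ/s = 63000 kJ/h
ΔT = Q/(ṁ·Cp) = 63000/(525×4.18) = 28.708 K
T_out = 56.6 + 28.708 = 85.308 °C

T_out = 85.3 °C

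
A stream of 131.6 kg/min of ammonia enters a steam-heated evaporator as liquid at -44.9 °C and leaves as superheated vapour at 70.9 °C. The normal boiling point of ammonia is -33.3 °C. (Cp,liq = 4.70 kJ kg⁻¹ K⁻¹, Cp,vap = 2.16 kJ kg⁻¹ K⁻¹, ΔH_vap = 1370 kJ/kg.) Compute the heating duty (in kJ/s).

liquid -44.9→-33.3 °C: 54.52 kJ/kg
vaporisation at -33.3 °C: 1370 kJ/kg
vapour -33.3→70.9 °C: 225.07 kJ/kg
Δh = 54.52 + 1370 + 225.07 = 1649.6 kJ/kg
Q = ṁ·Δh = 131.6 kg/min × 1649.6 kJ/kg = 217090 kJ/min
|Q| = 3618.1 kW

Q = 3620 kJ/s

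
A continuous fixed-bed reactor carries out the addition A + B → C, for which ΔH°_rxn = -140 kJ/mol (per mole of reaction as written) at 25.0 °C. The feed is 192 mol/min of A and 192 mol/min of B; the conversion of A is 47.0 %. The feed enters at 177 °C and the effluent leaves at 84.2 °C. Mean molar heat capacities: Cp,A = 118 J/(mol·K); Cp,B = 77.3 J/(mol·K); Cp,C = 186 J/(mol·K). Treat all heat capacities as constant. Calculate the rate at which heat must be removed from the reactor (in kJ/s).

Q_out = 269 kJ/s

Extent of reaction ξ = 0.470 × 192 = 90.24 mol/min
Reaction term: ξ·ΔH°_rxn = 90.24 × -140 = -12634 kJ/min
Sensible, feed 177→25 °C: -5699.6 kJ/min
Outlet flows (mol/min): A 101.76, B 101.76, C 90.24
Sensible, products 25→84.2 °C: 2170.2 kJ/min
Q = ΔH = -16163 kJ/min = -269.38 kW
Heat removed = 269.38 kJ/s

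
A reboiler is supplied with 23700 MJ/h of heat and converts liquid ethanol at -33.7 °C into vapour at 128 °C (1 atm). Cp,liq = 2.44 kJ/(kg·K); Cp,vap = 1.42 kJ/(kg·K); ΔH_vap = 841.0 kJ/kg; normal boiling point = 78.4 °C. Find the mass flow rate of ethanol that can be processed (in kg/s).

ṁ = 5.56 kg/s

Δh = 2.44×(78.4−-33.7) + 841.0 + 1.42×(128−78.4) = 1185 kJ/kg
Q = 23700 MJ/h = 6583.3 kJ/s = 6583.3 kJ/s
ṁ = Q/Δh = 6583.3 / 1185 = 5.5558 kg/s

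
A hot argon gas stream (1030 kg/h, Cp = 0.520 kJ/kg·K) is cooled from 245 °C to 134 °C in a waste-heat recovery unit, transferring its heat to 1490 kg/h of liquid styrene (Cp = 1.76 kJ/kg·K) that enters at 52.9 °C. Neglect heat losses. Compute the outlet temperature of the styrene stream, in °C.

Heat released by hot stream: Q = 1030 × 0.520 × (245 − 134) = 59452 kJ/h
Energy balance on cold side (adiabatic exchanger): Q = ṁ_c·Cp_c·(T_c,out − T_c,in)
T_c,out = 52.9 + 59452/(1490 × 1.76) = 75.571 °C

T_c,out = 75.6 °C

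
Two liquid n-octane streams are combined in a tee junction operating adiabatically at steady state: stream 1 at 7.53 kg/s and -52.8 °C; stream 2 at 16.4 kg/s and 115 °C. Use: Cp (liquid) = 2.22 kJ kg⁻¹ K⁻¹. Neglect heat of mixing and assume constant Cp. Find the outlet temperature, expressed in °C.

T_out = 62.2 °C

Energy balance with Q = 0: Σ ṁᵢCp,ᵢ(T_out − Tᵢ) = 0
T_out = Σ ṁᵢCp,ᵢTᵢ / Σ ṁᵢCp,ᵢ
      = 3304.3 / 53.125 = 62.199 °C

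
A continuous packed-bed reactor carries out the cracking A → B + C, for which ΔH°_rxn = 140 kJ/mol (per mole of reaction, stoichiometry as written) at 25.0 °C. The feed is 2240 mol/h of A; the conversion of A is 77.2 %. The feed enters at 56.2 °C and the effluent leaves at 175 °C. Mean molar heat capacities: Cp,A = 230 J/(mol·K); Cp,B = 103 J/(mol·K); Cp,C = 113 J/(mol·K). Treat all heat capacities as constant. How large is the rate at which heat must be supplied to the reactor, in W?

Extent of reaction ξ = 0.772 × 2240 = 1729.3 mol/h
Reaction term: ξ·ΔH°_rxn = 1729.3 × 140 = 242100 kJ/h
Sensible, feed 56.2→25 °C: -16074 kJ/h
Outlet flows (mol/h): A 510.72, B 1729.3, C 1729.3
Sensible, products 25→175 °C: 73649 kJ/h
Q = ΔH = 299670 kJ/h = 83.243 kW
Heat supplied = 83243 W

Q_in = 83200 W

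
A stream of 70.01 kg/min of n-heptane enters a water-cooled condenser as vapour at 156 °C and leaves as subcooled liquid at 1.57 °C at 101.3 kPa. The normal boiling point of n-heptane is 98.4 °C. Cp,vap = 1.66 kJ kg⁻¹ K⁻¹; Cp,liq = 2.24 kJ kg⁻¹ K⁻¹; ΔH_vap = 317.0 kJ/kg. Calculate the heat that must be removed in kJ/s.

vapour 156→98.4 °C: -95.616 kJ/kg
condensation at 98.4 °C: -317 kJ/kg
liquid 98.4→1.57 °C: -216.9 kJ/kg
Δh = -95.616 + -317 + -216.9 = -629.52 kJ/kg
Q = ṁ·Δh = 70.01 kg/min × -629.52 kJ/kg = -44072 kJ/min
|Q| = 734.54 kW

Q_c = 735 kJ/s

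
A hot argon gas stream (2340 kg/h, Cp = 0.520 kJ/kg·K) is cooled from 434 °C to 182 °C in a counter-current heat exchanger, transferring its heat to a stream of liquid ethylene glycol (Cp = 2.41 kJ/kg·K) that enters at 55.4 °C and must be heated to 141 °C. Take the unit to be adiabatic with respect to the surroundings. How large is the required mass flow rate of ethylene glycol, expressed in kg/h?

ṁ_c = 1490 kg/h

Heat released by hot stream: Q = 2340 × 0.520 × (434 − 182) = 306630 kJ/h
Energy balance on cold side (adiabatic exchanger): Q = ṁ_c·Cp_c·(T_c,out − T_c,in)
ṁ_c = 306630 / [2.41 × (141 − 55.4)] = 1486.4 kg/h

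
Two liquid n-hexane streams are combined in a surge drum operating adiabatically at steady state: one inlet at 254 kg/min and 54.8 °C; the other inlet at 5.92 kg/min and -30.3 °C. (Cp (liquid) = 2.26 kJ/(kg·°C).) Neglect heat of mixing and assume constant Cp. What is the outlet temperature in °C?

T_out = 52.9 °C

No heat crosses the boundary, so H_out = H_in.
T_out = Σ ṁᵢCp,ᵢTᵢ / Σ ṁᵢCp,ᵢ
      = 31052 / 587.42 = 52.862 °C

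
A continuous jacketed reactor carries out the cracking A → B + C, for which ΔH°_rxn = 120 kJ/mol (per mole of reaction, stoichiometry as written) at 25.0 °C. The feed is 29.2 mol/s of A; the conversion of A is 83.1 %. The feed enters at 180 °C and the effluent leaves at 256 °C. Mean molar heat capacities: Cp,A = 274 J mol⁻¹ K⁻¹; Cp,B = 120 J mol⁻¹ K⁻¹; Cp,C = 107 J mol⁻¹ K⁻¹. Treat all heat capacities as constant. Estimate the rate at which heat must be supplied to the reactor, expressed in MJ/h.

Q_in = 11700 MJ/h

Extent of reaction ξ = 0.831 × 29.2 = 24.265 mol/s
Reaction term: ξ·ΔH°_rxn = 24.265 × 120 = 2911.8 kJ/s
Sensible, feed 180→25 °C: -1240.1 kJ/s
Outlet flows (mol/s): A 4.9348, B 24.265, C 24.265
Sensible, products 25→256 °C: 1584.7 kJ/s
Q = ΔH = 3256.4 kJ/s = 3256.4 kW
Heat supplied = 11723 MJ/h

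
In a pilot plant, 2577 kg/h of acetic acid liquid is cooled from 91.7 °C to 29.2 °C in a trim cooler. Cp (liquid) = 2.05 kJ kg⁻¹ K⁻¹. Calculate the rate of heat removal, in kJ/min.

Q_c = 5500 kJ/min

Q = ṁ·Cp·ΔT = 2577 × 2.05 × (29.2 − 91.7) = -330180 kJ/h
Converting: 330180 / 3600 s = 91.716 kW
Cooling duty = 5503 kJ/min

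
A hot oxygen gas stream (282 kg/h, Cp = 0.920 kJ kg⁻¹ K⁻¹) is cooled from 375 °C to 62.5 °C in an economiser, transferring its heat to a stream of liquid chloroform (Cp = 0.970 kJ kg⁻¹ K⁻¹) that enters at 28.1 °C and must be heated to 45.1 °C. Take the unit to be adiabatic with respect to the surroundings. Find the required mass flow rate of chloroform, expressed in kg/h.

Heat released by hot stream: Q = 282 × 0.920 × (375 − 62.5) = 81075 kJ/h
Energy balance on cold side (adiabatic exchanger): Q = ṁ_c·Cp_c·(T_c,out − T_c,in)
ṁ_c = 81075 / [0.970 × (45.1 − 28.1)] = 4916.6 kg/h

ṁ_c = 4920 kg/h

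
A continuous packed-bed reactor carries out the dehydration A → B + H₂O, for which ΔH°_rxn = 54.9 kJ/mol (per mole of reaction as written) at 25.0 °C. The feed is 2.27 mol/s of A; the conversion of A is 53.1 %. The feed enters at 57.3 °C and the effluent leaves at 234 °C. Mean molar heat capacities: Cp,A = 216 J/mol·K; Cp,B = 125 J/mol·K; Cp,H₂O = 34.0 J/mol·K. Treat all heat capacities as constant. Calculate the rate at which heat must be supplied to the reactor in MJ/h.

Extent of reaction ξ = 0.531 × 2.27 = 1.2054 mol/s
Reaction term: ξ·ΔH°_rxn = 1.2054 × 54.9 = 66.175 kJ/s
Sensible, feed 57.3→25 °C: -15.837 kJ/s
Outlet flows (mol/s): A 1.0646, B 1.2054, H₂O 1.2054
Sensible, products 25→234 °C: 88.117 kJ/s
Q = ΔH = 138.45 kJ/s = 138.45 kW
Heat supplied = 498.44 MJ/h

Q_in = 498 MJ/h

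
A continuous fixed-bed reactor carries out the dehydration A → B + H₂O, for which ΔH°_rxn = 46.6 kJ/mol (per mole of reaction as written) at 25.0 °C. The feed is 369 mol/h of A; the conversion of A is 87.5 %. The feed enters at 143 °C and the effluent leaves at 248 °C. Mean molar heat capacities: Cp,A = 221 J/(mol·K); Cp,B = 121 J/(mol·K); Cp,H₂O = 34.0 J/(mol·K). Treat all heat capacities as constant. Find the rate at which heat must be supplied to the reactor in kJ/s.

Extent of reaction ξ = 0.875 × 369 = 322.88 mol/h
Reaction term: ξ·ΔH°_rxn = 322.88 × 46.6 = 15046 kJ/h
Sensible, feed 143→25 °C: -9622.8 kJ/h
Outlet flows (mol/h): A 46.125, B 322.88, H₂O 322.88
Sensible, products 25→248 °C: 13433 kJ/h
Q = ΔH = 18857 kJ/h = 5.2379 kW
Heat supplied = 5.2379 kJ/s

Q_in = 5.24 kJ/s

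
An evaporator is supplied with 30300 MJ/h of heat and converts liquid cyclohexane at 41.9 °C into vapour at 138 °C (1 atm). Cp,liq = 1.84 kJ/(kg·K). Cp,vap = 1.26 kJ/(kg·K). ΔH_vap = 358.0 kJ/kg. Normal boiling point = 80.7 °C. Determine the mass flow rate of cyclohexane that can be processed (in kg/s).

ṁ = 16.8 kg/s

Δh = 1.84×(80.7−41.9) + 358.0 + 1.26×(138−80.7) = 501.59 kJ/kg
Q = 30300 MJ/h = 8416.7 kJ/s = 8416.7 kJ/s
ṁ = Q/Δh = 8416.7 / 501.59 = 16.78 kg/s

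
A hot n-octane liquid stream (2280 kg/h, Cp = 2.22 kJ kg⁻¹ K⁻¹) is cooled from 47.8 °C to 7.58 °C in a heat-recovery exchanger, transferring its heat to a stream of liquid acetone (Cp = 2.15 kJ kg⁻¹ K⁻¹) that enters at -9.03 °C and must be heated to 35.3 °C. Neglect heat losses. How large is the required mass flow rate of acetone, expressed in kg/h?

Heat released by hot stream: Q = 2280 × 2.22 × (47.8 − 7.58) = 203580 kJ/h
Energy balance on cold side (adiabatic exchanger): Q = ṁ_c·Cp_c·(T_c,out − T_c,in)
ṁ_c = 203580 / [2.15 × (35.3 − -9.03)] = 2136 kg/h

ṁ_c = 2140 kg/h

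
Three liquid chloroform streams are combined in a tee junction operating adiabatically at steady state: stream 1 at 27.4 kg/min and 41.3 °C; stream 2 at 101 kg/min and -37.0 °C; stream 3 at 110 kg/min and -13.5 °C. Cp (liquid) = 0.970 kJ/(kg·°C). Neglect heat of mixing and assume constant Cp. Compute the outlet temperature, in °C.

No heat crosses the boundary, so H_out = H_in.
T_out = Σ ṁᵢCp,ᵢTᵢ / Σ ṁᵢCp,ᵢ
      = -3967.7 / 231.25 = -17.158 °C

T_out = -17.2 °C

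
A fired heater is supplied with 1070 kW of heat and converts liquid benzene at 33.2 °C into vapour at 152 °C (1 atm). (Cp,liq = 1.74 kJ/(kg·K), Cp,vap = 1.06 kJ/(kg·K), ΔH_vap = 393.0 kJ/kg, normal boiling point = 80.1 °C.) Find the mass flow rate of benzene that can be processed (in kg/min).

Δh = 1.74×(80.1−33.2) + 393.0 + 1.06×(152−80.1) = 550.82 kJ/kg
Q = 1070 kW = 1070 kJ/s = 64200 kJ/min
ṁ = Q/Δh = 64200 / 550.82 = 116.55 kg/min

ṁ = 117 kg/min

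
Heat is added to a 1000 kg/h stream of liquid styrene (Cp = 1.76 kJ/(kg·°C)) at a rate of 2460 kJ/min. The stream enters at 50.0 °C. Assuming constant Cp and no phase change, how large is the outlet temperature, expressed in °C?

Q = 2460 kJ/min = 147600 kJ/h
ΔT = Q/(ṁ·Cp) = 147600/(1000×1.76) = 83.864 K
T_out = 50.0 + 83.864 = 133.86 °C

T_out = 134 °C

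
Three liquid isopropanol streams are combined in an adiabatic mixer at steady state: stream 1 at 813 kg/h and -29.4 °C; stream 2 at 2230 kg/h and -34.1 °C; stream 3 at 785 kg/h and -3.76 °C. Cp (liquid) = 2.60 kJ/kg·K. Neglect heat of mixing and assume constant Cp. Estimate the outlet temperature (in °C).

T_out = -26.9 °C

No heat crosses the boundary, so H_out = H_in.
T_out = Σ ṁᵢCp,ᵢTᵢ / Σ ṁᵢCp,ᵢ
      = -267530 / 9952.8 = -26.88 °C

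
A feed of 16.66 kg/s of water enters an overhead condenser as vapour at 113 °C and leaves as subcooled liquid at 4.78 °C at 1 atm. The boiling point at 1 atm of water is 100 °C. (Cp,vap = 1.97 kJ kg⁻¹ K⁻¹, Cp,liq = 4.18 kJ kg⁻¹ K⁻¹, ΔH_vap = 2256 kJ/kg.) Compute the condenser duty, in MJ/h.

Q_c = 161000 MJ/h

vapour 113→100 °C: -25.61 kJ/kg
condensation at 100 °C: -2256 kJ/kg
liquid 100→4.78 °C: -398.02 kJ/kg
Δh = -25.61 + -2256 + -398.02 = -2679.6 kJ/kg
Q = ṁ·Δh = 16.66 kg/s × -2679.6 kJ/kg = -44643 kJ/s
|Q| = 44643 kW = 160710 MJ/h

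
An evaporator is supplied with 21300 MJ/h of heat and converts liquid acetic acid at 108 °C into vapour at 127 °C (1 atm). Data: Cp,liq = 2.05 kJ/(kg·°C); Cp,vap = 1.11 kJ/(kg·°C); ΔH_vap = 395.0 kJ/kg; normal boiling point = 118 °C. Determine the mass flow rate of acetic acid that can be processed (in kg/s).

ṁ = 13.9 kg/s

Δh = 2.05×(118−108) + 395.0 + 1.11×(127−118) = 425.49 kJ/kg
Q = 21300 MJ/h = 5916.7 kJ/s = 5916.7 kJ/s
ṁ = Q/Δh = 5916.7 / 425.49 = 13.906 kg/s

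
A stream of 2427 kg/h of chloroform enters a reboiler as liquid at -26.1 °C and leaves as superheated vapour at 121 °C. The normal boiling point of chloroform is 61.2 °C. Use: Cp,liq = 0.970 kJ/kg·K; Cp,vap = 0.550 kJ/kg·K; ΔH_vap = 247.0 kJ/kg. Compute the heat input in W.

liquid -26.1→61.2 °C: 84.681 kJ/kg
vaporisation at 61.2 °C: 247 kJ/kg
vapour 61.2→121 °C: 32.89 kJ/kg
Δh = 84.681 + 247 + 32.89 = 364.57 kJ/kg
Q = ṁ·Δh = 2427 kg/h × 364.57 kJ/kg = 884810 kJ/h
|Q| = 245.78 kW = 245780 W

Q = 246000 W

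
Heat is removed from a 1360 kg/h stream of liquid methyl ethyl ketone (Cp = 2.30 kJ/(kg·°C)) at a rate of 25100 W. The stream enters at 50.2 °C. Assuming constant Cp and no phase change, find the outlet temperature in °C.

T_out = 21.3 °C

Q = 25100 W = 90360 kJ/h
ΔT = Q/(ṁ·Cp) = 90360/(1360×2.30) = 28.887 K
T_out = 50.2 − 28.887 = 21.313 °C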